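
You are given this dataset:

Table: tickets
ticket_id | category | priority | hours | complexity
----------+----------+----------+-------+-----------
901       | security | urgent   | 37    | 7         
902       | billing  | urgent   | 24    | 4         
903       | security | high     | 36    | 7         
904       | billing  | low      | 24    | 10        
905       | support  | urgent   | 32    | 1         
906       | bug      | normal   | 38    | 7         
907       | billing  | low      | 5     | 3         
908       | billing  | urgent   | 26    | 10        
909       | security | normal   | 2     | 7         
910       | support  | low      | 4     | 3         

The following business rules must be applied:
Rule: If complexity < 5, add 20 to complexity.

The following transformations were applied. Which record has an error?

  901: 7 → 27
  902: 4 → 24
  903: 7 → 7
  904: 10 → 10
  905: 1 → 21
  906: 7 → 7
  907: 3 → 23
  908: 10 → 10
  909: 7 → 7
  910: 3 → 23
Record 901 has an error. The correct transformed value should be 7, not 27.

Step 1: Check each record against the rule
Step 2: Record 901 has complexity = 7
Step 3: Since 7 >= 5, the bonus should not have been applied
Step 4: Correct value = 7, but claimed value = 27
Conclusion: Record 901 has the error.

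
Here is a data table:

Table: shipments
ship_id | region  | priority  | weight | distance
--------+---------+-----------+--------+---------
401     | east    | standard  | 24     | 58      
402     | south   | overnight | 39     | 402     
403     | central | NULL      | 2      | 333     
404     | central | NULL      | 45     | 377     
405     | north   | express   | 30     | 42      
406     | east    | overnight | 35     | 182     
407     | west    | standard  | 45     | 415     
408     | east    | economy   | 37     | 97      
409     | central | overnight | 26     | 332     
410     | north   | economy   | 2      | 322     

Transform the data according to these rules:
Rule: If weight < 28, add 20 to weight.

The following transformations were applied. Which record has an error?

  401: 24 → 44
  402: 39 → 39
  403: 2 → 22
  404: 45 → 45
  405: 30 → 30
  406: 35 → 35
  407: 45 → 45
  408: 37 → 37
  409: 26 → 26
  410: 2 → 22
Record 409 has an error. The correct transformed value should be 46, not 26.

Step 1: Check each record against the rule
Step 2: Record 409 has weight = 26
Step 3: Since 26 < 28, the bonus should have been applied
Step 4: Correct value = 46, but claimed value = 26
Conclusion: Record 409 has the error.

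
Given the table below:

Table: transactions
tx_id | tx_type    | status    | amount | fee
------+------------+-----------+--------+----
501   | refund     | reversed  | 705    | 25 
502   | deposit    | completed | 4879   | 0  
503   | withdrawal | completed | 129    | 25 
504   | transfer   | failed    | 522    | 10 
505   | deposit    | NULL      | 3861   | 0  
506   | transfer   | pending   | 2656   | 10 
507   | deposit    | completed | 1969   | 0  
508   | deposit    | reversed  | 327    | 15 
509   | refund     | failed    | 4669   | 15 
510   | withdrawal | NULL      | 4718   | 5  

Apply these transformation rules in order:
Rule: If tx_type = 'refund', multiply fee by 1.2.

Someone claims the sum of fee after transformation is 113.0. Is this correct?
Yes, the result is correct.

Step 1: Calculate the correct sum after transformation
Step 2: Apply multiplier 1.2 to records where tx_type = 'refund'
Step 3: Correct result = 113.0
Step 4: Claimed result = 113.0
Step 5: 113.0 = 113.0 ✓
Conclusion: The claimed result is correct.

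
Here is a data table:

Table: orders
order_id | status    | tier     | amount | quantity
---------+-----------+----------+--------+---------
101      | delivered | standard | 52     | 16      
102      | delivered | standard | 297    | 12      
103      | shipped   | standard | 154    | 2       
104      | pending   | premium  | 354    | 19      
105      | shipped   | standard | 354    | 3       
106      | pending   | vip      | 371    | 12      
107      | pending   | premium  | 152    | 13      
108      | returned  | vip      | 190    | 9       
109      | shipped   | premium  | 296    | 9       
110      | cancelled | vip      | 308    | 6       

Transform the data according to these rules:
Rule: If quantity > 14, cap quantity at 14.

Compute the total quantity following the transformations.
94

Step 1: 2 records have quantity > 14
Step 2: These records originally summed to 35
Step 3: After capping: 2 × 14 = 28
Step 4: Unaffected records sum: 66
Step 5: Final sum = 28 + 66 = 94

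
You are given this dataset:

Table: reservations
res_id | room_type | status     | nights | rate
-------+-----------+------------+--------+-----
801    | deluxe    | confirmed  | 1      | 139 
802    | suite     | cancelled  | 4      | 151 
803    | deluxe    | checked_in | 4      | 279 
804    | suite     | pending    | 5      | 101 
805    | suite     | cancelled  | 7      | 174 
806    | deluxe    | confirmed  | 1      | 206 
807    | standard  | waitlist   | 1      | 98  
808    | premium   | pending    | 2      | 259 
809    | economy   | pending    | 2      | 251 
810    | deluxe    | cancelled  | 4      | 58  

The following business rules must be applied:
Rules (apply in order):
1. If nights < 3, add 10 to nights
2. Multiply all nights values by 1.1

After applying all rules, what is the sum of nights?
89.1

Step 1: Apply Rule 1 - Add 10 to records with nights < 3
  - 5 records affected: 7 + (5 × 10) = 57
  - Unaffected records: 24
  - Sum after Rule 1: 81
Step 2: Apply Rule 2 - Multiply all by 1.1
  - 81 × 1.1 = 89.1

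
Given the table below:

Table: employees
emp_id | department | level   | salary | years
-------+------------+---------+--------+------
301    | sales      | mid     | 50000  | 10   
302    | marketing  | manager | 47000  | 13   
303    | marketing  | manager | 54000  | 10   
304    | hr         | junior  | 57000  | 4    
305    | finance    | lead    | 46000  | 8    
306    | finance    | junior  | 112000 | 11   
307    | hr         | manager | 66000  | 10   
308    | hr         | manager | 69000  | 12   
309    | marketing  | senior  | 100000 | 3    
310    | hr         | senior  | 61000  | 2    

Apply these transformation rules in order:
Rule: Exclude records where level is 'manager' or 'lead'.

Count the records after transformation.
5

Step 1: Count records to exclude
  - 4 (manager) + 1 (lead) = 5 records
Step 2: Total records: 10
Step 3: Remaining = 10 - 5 = 5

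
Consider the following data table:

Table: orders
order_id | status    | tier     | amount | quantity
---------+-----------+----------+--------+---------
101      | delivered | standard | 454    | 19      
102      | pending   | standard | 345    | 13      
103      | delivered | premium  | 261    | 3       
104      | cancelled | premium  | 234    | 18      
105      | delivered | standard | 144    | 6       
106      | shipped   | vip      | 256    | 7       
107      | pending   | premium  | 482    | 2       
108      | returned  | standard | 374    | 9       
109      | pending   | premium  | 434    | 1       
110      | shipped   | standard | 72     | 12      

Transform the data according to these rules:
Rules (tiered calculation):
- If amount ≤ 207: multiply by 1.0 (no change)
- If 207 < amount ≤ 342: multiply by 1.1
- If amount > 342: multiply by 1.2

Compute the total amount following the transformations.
3548.9

Step 1: Tier 1 (amount ≤ 207): 2 records, sum = 216 × 1.0 = 216.0
Step 2: Tier 2 (207 < amount ≤ 342): 3 records, sum = 751 × 1.1 = 826.1
Step 3: Tier 3 (amount > 342): 5 records, sum = 2089 × 1.2 = 2506.8
Step 4: Final sum = 216.0 + 826.1 + 2506.8 = 3548.9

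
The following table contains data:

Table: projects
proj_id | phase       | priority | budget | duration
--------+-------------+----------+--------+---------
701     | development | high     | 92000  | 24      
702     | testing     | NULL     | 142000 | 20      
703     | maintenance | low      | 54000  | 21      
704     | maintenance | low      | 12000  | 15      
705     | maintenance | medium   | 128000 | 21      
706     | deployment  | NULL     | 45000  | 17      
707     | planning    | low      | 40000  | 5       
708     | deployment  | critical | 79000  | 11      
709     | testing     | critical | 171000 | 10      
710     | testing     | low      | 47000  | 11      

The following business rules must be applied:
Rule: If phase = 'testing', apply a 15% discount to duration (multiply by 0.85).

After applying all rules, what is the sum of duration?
148.85

Step 1: Records with phase = 'testing' have total duration = 41
Step 2: Apply multiplier: 41 × 0.85 = 34.85
Step 3: Other records total: 114
Step 4: Final sum = 34.85 + 114 = 148.85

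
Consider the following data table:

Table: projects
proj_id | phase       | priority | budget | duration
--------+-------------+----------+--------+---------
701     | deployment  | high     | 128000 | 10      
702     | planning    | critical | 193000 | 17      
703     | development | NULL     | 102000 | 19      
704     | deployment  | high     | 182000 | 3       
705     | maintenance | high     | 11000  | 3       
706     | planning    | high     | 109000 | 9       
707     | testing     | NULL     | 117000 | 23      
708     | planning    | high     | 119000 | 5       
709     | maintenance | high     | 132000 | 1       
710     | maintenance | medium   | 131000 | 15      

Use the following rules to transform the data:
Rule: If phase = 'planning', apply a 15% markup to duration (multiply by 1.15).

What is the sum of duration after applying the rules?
109.65

Step 1: Records with phase = 'planning' have total duration = 31
Step 2: Apply multiplier: 31 × 1.15 = 35.65
Step 3: Other records total: 74
Step 4: Final sum = 35.65 + 74 = 109.65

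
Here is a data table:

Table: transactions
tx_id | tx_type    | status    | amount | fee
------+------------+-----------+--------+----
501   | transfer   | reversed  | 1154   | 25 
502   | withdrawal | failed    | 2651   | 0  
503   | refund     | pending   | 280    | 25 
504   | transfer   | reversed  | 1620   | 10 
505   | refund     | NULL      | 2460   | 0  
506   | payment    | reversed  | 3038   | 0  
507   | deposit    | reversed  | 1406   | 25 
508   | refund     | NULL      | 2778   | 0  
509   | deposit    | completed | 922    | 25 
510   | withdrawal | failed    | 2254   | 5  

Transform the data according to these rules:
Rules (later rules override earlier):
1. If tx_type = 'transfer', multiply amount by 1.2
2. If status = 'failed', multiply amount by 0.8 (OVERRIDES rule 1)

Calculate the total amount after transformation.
18136.8

Step 1: Rule 2 takes priority for records with status = 'failed'
  - 2 records: 4905 × 0.8 = 3924.0
Step 2: Rule 1 applies to remaining records with tx_type = 'transfer'
  - 2 records: 2774 × 1.2 = 3328.8
Step 3: Other records unchanged: 10884
Step 4: Final sum = 3924.0 + 3328.8 + 10884 = 18136.8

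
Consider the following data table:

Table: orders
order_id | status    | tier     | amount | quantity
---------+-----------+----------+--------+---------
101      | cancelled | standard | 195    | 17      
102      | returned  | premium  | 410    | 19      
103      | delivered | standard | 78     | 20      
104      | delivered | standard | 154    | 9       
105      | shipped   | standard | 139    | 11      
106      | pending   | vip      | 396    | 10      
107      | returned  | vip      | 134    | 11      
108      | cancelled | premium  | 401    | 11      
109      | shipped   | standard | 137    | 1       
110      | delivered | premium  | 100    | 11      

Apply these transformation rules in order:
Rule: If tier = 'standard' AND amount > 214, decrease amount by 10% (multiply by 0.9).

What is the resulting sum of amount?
2144

Step 1: Find records where tier = 'standard' AND amount > 214
Step 2: 0 records match, summing to 0
Step 3: After multiplier: 0 × 0.9 = 0.0
Step 4: Unaffected records sum: 2144
Step 5: Final sum = 0.0 + 2144 = 2144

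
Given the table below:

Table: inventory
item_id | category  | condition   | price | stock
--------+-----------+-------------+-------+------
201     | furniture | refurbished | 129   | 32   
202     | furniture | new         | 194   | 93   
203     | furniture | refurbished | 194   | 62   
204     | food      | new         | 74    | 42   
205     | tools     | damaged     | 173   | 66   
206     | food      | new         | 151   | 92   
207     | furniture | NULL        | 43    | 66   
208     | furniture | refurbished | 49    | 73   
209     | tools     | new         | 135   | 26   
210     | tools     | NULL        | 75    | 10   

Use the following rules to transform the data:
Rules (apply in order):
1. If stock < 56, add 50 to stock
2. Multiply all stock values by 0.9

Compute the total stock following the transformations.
685.8

Step 1: Apply Rule 1 - Add 50 to records with stock < 56
  - 4 records affected: 110 + (4 × 50) = 310
  - Unaffected records: 452
  - Sum after Rule 1: 762
Step 2: Apply Rule 2 - Multiply all by 0.9
  - 762 × 0.9 = 685.8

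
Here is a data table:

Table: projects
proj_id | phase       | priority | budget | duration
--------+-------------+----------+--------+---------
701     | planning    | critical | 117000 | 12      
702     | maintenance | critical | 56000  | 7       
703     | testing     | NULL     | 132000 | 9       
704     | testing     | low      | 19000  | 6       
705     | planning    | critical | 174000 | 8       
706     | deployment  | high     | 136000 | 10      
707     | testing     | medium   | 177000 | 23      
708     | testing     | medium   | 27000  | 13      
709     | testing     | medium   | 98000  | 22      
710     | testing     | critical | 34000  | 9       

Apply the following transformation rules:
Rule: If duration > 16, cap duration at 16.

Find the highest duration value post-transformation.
16

Step 1: Original maximum duration = 23
Step 2: Apply cap at 16
Step 3: 2 records had duration > 16 and were capped
Step 4: Maximum after transformation = 16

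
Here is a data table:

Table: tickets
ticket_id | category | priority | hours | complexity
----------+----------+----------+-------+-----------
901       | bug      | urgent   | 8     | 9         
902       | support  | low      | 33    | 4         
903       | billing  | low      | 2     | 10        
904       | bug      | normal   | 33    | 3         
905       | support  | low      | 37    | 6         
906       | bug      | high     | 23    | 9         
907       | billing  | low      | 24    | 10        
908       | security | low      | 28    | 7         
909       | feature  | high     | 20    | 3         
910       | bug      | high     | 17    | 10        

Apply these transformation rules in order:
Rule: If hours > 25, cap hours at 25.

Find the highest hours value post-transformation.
25

Step 1: Original maximum hours = 37
Step 2: Apply cap at 25
Step 3: 4 records had hours > 25 and were capped
Step 4: Maximum after transformation = 25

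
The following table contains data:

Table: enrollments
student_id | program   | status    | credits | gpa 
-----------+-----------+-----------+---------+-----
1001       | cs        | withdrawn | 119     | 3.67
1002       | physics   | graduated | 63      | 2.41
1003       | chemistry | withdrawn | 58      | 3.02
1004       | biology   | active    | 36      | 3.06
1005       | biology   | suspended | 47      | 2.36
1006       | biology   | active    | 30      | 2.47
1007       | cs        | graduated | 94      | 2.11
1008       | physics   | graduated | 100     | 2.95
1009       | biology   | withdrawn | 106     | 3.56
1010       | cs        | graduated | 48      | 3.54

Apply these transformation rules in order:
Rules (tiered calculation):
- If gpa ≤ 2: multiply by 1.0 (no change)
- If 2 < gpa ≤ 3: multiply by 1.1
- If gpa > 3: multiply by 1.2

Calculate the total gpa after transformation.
33.75

Step 1: Tier 1 (gpa ≤ 2): 0 records, sum = 0 × 1.0 = 0.0
Step 2: Tier 2 (2 < gpa ≤ 3): 5 records, sum = 12.3 × 1.1 = 13.53
Step 3: Tier 3 (gpa > 3): 5 records, sum = 16.85 × 1.2 = 20.22
Step 4: Final sum = 0.0 + 13.53 + 20.22 = 33.75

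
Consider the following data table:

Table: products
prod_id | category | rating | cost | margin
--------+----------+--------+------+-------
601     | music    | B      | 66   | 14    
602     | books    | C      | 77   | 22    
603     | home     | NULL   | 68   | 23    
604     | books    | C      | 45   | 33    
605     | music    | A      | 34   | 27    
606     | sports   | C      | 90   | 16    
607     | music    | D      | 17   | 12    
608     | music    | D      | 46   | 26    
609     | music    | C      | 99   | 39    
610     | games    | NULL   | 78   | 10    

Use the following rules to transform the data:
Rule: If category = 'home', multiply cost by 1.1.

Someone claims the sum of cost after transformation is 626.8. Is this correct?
Yes, the result is correct.

Step 1: Calculate the correct sum after transformation
Step 2: Apply multiplier 1.1 to records where category = 'home'
Step 3: Correct result = 626.8
Step 4: Claimed result = 626.8
Step 5: 626.8 = 626.8 ✓
Conclusion: The claimed result is correct.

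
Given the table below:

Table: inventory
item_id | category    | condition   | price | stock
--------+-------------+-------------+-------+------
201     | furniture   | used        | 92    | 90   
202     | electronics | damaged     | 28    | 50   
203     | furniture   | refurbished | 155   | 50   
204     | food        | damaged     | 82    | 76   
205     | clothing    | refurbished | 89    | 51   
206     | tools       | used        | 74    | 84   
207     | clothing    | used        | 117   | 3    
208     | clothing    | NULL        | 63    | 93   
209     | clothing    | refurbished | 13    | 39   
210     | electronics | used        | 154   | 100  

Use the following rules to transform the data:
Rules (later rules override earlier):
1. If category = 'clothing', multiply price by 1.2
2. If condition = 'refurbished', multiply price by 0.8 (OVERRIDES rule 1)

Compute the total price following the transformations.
851.6

Step 1: Rule 2 takes priority for records with condition = 'refurbished'
  - 3 records: 257 × 0.8 = 205.6
Step 2: Rule 1 applies to remaining records with category = 'clothing'
  - 2 records: 180 × 1.2 = 216.0
Step 3: Other records unchanged: 430
Step 4: Final sum = 205.6 + 216.0 + 430 = 851.6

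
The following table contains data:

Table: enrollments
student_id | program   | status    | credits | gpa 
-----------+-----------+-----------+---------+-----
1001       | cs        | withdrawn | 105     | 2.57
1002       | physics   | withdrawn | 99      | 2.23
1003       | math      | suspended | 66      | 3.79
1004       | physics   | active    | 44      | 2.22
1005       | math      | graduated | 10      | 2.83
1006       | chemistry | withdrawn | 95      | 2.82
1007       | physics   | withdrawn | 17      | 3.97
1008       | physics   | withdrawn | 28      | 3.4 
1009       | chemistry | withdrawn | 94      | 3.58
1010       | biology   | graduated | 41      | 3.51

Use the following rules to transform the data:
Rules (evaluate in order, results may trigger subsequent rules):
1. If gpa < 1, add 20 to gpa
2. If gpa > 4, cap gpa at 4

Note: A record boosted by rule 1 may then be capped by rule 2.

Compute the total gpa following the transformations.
30.92

Step 1: Apply rule 1 to records with gpa < 1
  - 0 records get bonus of 20
  - Of these, 0 records then exceed 4 and get capped
Step 2: Apply rule 2 to records with gpa > 4
  - 0 records (original) are capped
Step 3: Calculate final sum = 30.92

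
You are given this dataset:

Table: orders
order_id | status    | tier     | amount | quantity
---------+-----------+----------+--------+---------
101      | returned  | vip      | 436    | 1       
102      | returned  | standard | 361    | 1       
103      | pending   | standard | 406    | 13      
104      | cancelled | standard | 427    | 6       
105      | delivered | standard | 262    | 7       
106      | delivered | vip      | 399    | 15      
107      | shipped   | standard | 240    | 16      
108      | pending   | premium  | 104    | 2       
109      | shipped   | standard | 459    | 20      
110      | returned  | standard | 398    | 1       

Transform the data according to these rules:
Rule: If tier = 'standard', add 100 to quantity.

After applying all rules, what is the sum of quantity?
782

Step 1: Count records where tier = 'standard': 7
Step 2: Total bonus added: 7 × 100 = 700
Step 3: Original sum of quantity: 82
Step 4: Final sum = 82 + 700 = 782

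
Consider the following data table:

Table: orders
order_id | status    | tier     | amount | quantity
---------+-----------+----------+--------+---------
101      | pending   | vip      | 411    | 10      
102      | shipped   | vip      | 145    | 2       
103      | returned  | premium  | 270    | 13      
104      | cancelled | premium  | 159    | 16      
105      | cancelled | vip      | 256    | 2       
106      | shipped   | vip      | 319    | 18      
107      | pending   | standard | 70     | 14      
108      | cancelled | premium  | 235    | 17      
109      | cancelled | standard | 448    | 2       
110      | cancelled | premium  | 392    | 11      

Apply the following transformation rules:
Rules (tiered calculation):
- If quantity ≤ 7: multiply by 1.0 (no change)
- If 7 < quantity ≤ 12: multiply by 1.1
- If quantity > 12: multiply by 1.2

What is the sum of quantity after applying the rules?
122.7

Step 1: Tier 1 (quantity ≤ 7): 3 records, sum = 6 × 1.0 = 6.0
Step 2: Tier 2 (7 < quantity ≤ 12): 2 records, sum = 21 × 1.1 = 23.1
Step 3: Tier 3 (quantity > 12): 5 records, sum = 78 × 1.2 = 93.6
Step 4: Final sum = 6.0 + 23.1 + 93.6 = 122.7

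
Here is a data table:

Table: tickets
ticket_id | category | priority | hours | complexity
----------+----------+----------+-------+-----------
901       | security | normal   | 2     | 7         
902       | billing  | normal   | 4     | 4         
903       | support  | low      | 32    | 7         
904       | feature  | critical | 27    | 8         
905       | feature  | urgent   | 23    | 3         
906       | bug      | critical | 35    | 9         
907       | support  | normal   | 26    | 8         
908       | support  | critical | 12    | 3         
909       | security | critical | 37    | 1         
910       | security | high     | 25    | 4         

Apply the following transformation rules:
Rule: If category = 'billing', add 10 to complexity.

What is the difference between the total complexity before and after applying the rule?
10

Step 1: Original sum of complexity = 54
Step 2: 1 records have category = 'billing'
Step 3: Each affected record changes by 10
Step 4: Total change = 1 × 10 = 10
Step 5: New sum = 54 + 10 = 64
Step 6: Difference = |64 - 54| = 10
        (Sum increased by 10)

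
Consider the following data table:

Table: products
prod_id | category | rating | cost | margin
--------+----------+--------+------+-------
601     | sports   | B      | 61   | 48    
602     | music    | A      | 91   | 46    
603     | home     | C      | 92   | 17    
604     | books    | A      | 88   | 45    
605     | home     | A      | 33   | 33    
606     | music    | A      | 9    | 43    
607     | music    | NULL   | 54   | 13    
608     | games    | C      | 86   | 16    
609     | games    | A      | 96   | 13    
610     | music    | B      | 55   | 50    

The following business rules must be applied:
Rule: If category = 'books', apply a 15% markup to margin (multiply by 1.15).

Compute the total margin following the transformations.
330.75

Step 1: Records with category = 'books' have total margin = 45
Step 2: Apply multiplier: 45 × 1.15 = 51.75
Step 3: Other records total: 279
Step 4: Final sum = 51.75 + 279 = 330.75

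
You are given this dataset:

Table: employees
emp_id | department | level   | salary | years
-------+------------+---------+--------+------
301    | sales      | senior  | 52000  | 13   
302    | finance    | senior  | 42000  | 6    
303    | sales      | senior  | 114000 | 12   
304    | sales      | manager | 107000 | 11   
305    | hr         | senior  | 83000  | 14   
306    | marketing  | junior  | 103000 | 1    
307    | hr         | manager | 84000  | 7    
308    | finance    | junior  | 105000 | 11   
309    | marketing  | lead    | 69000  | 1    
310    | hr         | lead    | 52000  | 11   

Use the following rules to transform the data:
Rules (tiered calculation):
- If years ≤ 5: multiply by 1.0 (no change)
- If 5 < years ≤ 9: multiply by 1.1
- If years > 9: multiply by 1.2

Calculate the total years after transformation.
102.7

Step 1: Tier 1 (years ≤ 5): 2 records, sum = 2 × 1.0 = 2.0
Step 2: Tier 2 (5 < years ≤ 9): 2 records, sum = 13 × 1.1 = 14.3
Step 3: Tier 3 (years > 9): 6 records, sum = 72 × 1.2 = 86.4
Step 4: Final sum = 2.0 + 14.3 + 86.4 = 102.7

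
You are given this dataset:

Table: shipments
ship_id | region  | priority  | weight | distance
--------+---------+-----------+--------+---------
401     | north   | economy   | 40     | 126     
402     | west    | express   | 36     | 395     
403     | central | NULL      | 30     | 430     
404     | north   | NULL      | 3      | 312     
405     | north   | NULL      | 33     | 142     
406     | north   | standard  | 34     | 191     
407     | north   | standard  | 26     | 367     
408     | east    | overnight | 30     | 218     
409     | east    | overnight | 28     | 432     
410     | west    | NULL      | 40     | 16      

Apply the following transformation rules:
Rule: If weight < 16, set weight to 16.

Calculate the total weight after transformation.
313

Step 1: 1 records have weight < 16
Step 2: These records originally summed to 3
Step 3: After setting to minimum: 1 × 16 = 16
Step 4: Unaffected records sum: 297
Step 5: Final sum = 16 + 297 = 313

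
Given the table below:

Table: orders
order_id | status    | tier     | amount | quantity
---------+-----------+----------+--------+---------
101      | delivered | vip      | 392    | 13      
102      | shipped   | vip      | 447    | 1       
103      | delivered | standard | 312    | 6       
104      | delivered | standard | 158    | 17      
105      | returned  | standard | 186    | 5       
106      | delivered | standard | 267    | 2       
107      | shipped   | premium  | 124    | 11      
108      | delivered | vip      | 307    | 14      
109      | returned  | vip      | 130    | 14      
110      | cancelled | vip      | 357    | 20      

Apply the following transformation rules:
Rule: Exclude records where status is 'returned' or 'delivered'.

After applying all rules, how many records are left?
3

Step 1: Count records to exclude
  - 2 (returned) + 5 (delivered) = 7 records
Step 2: Total records: 10
Step 3: Remaining = 10 - 7 = 3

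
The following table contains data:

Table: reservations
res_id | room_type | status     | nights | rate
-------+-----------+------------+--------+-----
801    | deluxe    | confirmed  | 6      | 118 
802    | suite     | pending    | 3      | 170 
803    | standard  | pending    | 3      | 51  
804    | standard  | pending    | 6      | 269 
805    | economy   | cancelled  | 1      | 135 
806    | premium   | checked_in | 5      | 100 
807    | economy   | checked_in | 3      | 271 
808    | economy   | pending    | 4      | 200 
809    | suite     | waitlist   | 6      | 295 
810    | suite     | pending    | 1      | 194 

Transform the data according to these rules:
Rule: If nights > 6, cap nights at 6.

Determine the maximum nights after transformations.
6

Step 1: Original maximum nights = 6
Step 2: Check cap of 6 against maximum
Step 3: No records exceed the cap (max 6 <= cap 6), so no capping applies
Step 4: Maximum after transformation = 6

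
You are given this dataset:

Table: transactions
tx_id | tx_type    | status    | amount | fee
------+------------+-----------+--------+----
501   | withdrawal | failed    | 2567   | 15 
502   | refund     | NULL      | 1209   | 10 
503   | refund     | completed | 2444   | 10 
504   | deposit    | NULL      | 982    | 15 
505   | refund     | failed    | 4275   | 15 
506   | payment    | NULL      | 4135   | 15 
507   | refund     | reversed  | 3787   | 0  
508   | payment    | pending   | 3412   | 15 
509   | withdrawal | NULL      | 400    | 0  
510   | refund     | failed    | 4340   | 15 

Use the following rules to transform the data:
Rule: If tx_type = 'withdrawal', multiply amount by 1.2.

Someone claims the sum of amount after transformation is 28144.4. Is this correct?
Yes, the result is correct.

Step 1: Calculate the correct sum after transformation
Step 2: Apply multiplier 1.2 to records where tx_type = 'withdrawal'
Step 3: Correct result = 28144.4
Step 4: Claimed result = 28144.4
Step 5: 28144.4 = 28144.4 ✓
Conclusion: The claimed result is correct.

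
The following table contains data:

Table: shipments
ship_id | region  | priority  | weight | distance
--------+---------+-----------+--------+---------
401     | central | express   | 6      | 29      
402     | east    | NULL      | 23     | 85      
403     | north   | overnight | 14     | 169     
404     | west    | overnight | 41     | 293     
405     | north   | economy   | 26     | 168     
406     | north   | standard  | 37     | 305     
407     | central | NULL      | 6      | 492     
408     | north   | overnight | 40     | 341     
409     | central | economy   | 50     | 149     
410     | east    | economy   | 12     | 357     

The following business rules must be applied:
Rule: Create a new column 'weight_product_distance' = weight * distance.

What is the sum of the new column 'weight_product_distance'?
60487

Step 1: For each record, compute weight * distance
Example calculations:
  6 * 29 = 174
  23 * 85 = 1955
  14 * 169 = 2366
  ...
Step 2: Sum all derived values
Step 3: Total = 60487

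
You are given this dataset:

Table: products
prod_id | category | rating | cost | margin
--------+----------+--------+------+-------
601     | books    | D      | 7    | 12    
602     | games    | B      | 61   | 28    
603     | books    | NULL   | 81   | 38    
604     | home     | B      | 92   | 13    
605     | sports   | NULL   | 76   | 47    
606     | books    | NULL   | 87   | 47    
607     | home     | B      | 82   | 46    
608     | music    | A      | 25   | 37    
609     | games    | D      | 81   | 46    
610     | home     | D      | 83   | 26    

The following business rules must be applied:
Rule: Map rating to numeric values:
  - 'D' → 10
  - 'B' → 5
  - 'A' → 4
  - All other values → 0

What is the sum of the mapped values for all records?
49

Step 1: Apply mapping to each record
Step 2: Count by status:
  'D': 3 records × 10 = 30
  'B': 3 records × 5 = 15
  'A': 1 records × 4 = 4
Step 3: Sum all mapped values = 49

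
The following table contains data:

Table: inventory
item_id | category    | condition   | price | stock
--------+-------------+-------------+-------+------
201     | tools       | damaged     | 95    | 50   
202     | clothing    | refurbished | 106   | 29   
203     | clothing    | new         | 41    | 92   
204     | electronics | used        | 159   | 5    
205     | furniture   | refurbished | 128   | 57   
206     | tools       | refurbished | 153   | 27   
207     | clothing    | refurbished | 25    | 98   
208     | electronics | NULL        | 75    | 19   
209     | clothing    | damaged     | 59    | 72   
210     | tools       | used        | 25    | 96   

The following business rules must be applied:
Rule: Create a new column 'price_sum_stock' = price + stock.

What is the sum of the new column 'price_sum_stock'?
1411

Step 1: For each record, compute price + stock
Example calculations:
  95 + 50 = 145
  106 + 29 = 135
  41 + 92 = 133
  ...
Step 2: Sum all derived values
Step 3: Total = 1411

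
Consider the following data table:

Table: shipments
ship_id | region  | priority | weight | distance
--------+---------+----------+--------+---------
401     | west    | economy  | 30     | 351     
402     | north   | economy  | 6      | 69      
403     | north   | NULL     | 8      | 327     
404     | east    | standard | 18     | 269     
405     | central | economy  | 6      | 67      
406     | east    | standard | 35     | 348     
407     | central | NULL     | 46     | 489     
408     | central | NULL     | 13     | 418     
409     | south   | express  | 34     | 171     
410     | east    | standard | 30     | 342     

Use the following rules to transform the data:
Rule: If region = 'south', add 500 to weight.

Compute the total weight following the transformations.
726

Step 1: Count records where region = 'south': 1
Step 2: Total bonus added: 1 × 500 = 500
Step 3: Original sum of weight: 226
Step 4: Final sum = 226 + 500 = 726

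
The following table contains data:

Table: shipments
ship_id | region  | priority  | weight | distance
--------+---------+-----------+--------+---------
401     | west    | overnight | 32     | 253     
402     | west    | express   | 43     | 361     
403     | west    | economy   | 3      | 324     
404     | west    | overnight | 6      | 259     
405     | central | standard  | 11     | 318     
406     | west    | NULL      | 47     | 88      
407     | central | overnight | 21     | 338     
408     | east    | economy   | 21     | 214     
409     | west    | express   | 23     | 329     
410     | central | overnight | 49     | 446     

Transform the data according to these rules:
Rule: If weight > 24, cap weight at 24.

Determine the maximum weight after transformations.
24

Step 1: Original maximum weight = 49
Step 2: Apply cap at 24
Step 3: 4 records had weight > 24 and were capped
Step 4: Maximum after transformation = 24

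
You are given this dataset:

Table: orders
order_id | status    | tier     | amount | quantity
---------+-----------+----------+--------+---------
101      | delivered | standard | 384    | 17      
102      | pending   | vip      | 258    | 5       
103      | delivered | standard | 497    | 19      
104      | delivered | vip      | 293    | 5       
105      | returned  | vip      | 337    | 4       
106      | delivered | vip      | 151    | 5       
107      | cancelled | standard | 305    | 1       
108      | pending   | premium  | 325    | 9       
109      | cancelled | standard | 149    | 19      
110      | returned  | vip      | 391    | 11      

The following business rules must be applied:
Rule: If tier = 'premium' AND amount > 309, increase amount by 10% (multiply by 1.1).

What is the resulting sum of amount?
3122.5

Step 1: Find records where tier = 'premium' AND amount > 309
Step 2: 1 records match, summing to 325
Step 3: After multiplier: 325 × 1.1 = 357.5
Step 4: Unaffected records sum: 2765
Step 5: Final sum = 357.5 + 2765 = 3122.5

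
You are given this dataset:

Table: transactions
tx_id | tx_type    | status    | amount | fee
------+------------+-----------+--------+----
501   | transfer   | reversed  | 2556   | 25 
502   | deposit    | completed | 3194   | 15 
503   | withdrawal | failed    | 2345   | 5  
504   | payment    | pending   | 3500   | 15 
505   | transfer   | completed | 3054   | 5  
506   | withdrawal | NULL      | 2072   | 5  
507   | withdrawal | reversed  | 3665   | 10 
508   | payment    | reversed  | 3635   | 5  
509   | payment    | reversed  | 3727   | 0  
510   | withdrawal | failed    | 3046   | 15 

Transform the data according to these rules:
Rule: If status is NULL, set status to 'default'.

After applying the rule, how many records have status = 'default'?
1

Step 1: Count records where status IS NULL
Step 2: Found 1 records with NULL status
Step 3: These records will have status set to 'default'
Step 4: Records already having status = 'default': 0
Step 5: Answer: 1 + 0 = 1 records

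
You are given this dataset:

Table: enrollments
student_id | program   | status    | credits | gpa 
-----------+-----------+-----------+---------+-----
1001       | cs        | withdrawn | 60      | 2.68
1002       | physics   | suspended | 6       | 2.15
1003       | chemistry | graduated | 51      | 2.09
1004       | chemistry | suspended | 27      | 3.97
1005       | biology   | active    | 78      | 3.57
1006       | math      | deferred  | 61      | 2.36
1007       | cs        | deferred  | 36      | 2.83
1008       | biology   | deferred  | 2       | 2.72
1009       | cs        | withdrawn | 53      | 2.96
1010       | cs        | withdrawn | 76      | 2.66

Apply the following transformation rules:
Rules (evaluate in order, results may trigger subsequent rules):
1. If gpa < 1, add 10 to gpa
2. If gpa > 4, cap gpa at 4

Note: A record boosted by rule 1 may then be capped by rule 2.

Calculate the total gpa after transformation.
27.99

Step 1: Apply rule 1 to records with gpa < 1
  - 0 records get bonus of 10
  - Of these, 0 records then exceed 4 and get capped
Step 2: Apply rule 2 to records with gpa > 4
  - 0 records (original) are capped
Step 3: Calculate final sum = 27.99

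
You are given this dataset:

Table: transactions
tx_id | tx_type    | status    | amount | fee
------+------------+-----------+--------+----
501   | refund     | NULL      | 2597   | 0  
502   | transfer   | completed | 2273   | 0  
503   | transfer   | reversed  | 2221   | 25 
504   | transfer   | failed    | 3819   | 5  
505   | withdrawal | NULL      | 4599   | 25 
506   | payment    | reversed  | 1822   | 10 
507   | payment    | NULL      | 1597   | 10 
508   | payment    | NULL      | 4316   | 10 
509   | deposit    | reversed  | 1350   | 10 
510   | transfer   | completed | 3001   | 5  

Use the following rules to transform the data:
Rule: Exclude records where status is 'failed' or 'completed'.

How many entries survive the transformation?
7

Step 1: Count records to exclude
  - 1 (failed) + 2 (completed) = 3 records
Step 2: Total records: 10
Step 3: Remaining = 10 - 3 = 7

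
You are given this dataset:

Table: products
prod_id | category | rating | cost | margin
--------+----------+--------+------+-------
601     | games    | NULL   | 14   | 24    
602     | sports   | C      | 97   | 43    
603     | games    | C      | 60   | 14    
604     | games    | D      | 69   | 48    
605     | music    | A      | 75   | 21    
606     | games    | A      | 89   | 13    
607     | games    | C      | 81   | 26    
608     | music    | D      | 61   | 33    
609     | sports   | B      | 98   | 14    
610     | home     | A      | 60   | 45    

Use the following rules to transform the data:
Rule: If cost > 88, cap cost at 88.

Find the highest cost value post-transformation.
88

Step 1: Original maximum cost = 98
Step 2: Apply cap at 88
Step 3: 3 records had cost > 88 and were capped
Step 4: Maximum after transformation = 88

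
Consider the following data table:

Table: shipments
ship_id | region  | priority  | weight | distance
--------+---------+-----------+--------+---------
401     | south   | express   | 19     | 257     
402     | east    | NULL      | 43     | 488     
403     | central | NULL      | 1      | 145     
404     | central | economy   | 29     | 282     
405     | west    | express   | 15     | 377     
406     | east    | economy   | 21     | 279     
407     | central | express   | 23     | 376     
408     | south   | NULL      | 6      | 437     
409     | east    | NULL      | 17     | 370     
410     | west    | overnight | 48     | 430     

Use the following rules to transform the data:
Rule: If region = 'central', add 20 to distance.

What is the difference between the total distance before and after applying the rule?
60

Step 1: Original sum of distance = 3441
Step 2: 3 records have region = 'central'
Step 3: Each affected record changes by 20
Step 4: Total change = 3 × 20 = 60
Step 5: New sum = 3441 + 60 = 3501
Step 6: Difference = |3501 - 3441| = 60
        (Sum increased by 60)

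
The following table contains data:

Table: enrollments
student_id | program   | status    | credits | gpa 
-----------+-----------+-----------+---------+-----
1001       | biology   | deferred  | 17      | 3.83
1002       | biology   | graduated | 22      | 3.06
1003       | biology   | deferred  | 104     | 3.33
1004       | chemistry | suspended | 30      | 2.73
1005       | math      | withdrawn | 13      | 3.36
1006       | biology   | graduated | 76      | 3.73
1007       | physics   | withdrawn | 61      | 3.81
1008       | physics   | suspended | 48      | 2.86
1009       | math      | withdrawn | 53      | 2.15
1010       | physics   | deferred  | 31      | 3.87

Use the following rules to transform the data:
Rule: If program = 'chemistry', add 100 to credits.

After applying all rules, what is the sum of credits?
555

Step 1: Count records where program = 'chemistry': 1
Step 2: Total bonus added: 1 × 100 = 100
Step 3: Original sum of credits: 455
Step 4: Final sum = 455 + 100 = 555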